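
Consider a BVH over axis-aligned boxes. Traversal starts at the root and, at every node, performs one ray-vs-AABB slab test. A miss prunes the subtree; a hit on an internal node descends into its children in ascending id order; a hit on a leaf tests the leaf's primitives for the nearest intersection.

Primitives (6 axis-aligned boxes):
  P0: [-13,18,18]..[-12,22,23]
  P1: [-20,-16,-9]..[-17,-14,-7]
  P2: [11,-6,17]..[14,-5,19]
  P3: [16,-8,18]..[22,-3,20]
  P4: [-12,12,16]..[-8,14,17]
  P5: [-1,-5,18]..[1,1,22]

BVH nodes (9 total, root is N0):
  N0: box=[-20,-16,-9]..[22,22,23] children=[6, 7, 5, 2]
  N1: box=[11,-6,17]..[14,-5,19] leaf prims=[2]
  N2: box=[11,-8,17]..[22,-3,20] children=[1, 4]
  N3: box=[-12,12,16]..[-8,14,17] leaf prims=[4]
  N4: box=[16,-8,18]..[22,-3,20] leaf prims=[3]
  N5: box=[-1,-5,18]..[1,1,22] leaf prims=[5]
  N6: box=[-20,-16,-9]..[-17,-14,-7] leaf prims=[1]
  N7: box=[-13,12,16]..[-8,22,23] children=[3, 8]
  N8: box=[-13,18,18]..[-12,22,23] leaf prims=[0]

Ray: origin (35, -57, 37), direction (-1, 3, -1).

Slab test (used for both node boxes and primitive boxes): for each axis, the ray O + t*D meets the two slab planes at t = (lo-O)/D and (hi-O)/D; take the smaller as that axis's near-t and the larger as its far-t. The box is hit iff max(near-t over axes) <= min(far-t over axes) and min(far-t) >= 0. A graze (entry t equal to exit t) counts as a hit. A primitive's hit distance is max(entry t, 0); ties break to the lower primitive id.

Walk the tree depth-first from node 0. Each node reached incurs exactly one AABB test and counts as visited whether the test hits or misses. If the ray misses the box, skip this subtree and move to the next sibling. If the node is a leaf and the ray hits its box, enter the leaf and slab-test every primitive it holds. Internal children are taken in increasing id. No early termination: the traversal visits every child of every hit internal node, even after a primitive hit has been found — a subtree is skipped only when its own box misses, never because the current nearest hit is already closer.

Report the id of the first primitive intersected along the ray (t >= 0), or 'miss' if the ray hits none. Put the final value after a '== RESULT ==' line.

Traverse from the root:
N0 x:[13,55] y:[41/3,79/3] z:[14,46] -> hit [14,79/3], descend [2, 5, 6, 7]
  N2 x:[13,24] y:[49/3,18] z:[17,20] -> hit [17,18], descend [1, 4]
    N1 x:[21,24] y:[17,52/3] z:[18,20] -> miss, prune
    N4 x:[13,19] y:[49/3,18] z:[17,19] -> hit [17,18] leaf, test {P3@t=17}
  N5 x:[34,36] y:[52/3,58/3] z:[15,19] -> miss, prune
  N6 x:[52,55] y:[41/3,43/3] z:[44,46] -> miss, prune
  N7 x:[43,48] y:[23,79/3] z:[14,21] -> miss, prune

7 AABB tests over nodes [0, 2, 1, 4, 5, 6, 7]; 1 leaf entered; closest P3.

== RESULT ==
3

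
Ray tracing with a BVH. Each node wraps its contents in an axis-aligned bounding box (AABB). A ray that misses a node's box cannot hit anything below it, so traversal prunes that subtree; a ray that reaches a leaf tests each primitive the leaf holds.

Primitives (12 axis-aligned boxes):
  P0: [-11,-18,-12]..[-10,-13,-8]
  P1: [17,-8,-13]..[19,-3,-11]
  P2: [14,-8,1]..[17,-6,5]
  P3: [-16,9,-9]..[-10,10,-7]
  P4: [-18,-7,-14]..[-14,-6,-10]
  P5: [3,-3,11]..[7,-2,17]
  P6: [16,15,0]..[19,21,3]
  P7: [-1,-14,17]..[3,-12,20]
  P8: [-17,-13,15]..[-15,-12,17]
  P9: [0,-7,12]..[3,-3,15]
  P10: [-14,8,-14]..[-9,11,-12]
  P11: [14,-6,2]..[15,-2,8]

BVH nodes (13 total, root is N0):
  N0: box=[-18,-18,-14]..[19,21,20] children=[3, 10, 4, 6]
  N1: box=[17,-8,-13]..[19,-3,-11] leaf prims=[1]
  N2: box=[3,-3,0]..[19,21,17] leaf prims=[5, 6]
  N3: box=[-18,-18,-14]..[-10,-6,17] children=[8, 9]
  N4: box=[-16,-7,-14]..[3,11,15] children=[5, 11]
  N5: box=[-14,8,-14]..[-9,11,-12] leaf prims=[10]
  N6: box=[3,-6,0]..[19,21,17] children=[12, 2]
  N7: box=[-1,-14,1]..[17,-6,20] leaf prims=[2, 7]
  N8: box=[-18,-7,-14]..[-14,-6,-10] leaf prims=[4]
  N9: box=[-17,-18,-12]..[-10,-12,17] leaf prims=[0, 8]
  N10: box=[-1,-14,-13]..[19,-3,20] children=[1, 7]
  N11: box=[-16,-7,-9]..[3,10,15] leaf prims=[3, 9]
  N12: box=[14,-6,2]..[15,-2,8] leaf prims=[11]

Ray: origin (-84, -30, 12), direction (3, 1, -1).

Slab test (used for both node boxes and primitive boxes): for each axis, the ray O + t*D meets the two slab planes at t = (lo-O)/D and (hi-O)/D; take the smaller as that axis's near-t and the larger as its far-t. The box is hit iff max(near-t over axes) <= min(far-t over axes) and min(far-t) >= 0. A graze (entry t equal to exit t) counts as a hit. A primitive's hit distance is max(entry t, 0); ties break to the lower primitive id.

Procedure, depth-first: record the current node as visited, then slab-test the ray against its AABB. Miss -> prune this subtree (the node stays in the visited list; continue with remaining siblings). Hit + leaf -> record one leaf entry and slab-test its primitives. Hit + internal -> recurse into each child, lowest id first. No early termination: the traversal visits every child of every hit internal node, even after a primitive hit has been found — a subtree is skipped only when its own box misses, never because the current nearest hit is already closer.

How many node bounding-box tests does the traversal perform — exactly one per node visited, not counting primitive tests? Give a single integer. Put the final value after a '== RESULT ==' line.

Trace the traversal:
N0 x:[22,103/3] y:[12,51] z:[-8,26] -> hit [22,26], descend [3, 4, 6, 10]
  N3 x:[22,74/3] y:[12,24] z:[-5,26] -> hit [22,24], descend [8, 9]
    N8 x:[22,70/3] y:[23,24] z:[22,26] -> hit [23,70/3] leaf, test {P4@t=23}
    N9 x:[67/3,74/3] y:[12,18] z:[-5,24] -> miss, prune
  N4 x:[68/3,29] y:[23,41] z:[-3,26] -> hit [23,26], descend [5, 11]
    N5 x:[70/3,25] y:[38,41] z:[24,26] -> miss, prune
    N11 x:[68/3,29] y:[23,40] z:[-3,21] -> miss, prune
  N6 x:[29,103/3] y:[24,51] z:[-5,12] -> miss, prune
  N10 x:[83/3,103/3] y:[16,27] z:[-8,25] -> miss, prune

Summary -> nodes [0, 3, 8, 9, 4, 5, 11, 6, 10]; box-tests=9; leaf-entries=1; first=P4

== RESULT ==
9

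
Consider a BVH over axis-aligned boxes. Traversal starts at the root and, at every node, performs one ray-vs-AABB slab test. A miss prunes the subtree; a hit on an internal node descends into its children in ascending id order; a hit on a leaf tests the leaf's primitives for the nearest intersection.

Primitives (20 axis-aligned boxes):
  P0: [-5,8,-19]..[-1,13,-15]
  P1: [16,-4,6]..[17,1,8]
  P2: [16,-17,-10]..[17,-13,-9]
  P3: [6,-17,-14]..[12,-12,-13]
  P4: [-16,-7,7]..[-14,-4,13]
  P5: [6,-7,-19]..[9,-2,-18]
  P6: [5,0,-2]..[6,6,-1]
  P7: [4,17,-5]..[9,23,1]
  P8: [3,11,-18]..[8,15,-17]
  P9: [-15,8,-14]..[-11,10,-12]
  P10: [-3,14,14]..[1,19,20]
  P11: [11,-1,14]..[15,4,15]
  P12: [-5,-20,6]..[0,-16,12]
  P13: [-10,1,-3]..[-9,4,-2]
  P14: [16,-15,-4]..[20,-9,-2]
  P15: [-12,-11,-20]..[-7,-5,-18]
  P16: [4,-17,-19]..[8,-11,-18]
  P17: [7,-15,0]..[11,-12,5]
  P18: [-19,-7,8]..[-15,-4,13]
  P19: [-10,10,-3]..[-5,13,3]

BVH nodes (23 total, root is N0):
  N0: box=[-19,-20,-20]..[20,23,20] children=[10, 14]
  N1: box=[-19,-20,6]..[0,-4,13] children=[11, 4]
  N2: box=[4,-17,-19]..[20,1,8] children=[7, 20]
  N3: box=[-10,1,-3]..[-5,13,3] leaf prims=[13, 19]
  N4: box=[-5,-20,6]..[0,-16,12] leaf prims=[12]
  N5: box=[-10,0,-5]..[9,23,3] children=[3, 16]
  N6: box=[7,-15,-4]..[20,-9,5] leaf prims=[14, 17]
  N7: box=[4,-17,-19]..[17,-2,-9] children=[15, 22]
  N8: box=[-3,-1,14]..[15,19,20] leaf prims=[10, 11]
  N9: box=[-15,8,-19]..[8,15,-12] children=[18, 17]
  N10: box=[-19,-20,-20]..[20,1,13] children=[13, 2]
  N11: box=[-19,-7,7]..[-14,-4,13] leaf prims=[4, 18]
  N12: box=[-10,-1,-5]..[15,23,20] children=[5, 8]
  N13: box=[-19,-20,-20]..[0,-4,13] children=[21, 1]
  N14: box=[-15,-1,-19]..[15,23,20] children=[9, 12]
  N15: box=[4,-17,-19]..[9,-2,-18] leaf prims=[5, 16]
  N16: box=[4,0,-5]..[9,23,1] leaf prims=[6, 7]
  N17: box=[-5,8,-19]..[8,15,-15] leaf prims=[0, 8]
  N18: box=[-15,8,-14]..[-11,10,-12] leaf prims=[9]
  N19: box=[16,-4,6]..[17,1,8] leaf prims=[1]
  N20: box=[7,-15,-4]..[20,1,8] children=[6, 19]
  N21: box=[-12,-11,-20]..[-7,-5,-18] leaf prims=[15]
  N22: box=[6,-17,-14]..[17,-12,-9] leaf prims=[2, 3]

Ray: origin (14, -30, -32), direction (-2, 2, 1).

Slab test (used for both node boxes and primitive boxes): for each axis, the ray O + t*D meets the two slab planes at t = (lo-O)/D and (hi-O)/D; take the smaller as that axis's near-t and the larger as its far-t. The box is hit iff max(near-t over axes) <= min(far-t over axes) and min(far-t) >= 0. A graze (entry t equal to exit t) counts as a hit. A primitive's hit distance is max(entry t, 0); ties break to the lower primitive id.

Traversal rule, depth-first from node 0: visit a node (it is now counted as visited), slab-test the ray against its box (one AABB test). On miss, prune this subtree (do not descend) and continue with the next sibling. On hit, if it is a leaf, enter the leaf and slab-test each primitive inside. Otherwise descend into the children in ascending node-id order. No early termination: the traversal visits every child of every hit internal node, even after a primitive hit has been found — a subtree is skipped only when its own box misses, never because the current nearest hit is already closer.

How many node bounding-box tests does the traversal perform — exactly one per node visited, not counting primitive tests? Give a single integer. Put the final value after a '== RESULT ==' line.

Walk:
N0 x:[-3,33/2] y:[5,53/2] z:[12,52] -> hit [12,33/2], descend [10, 14]
  N10 x:[-3,33/2] y:[5,31/2] z:[12,45] -> hit [12,31/2], descend [2, 13]
    N2 x:[-3,5] y:[13/2,31/2] z:[13,40] -> miss, prune
    N13 x:[7,33/2] y:[5,13] z:[12,45] -> hit [12,13], descend [1, 21]
      N1 x:[7,33/2] y:[5,13] z:[38,45] -> miss, prune
      N21 x:[21/2,13] y:[19/2,25/2] z:[12,14] -> hit [12,25/2] leaf, test {P15@t=12}
  N14 x:[-1/2,29/2] y:[29/2,53/2] z:[13,52] -> hit [29/2,29/2], descend [9, 12]
    N9 x:[3,29/2] y:[19,45/2] z:[13,20] -> miss, prune
    N12 x:[-1/2,12] y:[29/2,53/2] z:[27,52] -> miss, prune

Summary -> nodes [0, 10, 2, 13, 1, 21, 14, 9, 12]; box-tests=9; leaf-entries=1; first=P15

== RESULT ==
9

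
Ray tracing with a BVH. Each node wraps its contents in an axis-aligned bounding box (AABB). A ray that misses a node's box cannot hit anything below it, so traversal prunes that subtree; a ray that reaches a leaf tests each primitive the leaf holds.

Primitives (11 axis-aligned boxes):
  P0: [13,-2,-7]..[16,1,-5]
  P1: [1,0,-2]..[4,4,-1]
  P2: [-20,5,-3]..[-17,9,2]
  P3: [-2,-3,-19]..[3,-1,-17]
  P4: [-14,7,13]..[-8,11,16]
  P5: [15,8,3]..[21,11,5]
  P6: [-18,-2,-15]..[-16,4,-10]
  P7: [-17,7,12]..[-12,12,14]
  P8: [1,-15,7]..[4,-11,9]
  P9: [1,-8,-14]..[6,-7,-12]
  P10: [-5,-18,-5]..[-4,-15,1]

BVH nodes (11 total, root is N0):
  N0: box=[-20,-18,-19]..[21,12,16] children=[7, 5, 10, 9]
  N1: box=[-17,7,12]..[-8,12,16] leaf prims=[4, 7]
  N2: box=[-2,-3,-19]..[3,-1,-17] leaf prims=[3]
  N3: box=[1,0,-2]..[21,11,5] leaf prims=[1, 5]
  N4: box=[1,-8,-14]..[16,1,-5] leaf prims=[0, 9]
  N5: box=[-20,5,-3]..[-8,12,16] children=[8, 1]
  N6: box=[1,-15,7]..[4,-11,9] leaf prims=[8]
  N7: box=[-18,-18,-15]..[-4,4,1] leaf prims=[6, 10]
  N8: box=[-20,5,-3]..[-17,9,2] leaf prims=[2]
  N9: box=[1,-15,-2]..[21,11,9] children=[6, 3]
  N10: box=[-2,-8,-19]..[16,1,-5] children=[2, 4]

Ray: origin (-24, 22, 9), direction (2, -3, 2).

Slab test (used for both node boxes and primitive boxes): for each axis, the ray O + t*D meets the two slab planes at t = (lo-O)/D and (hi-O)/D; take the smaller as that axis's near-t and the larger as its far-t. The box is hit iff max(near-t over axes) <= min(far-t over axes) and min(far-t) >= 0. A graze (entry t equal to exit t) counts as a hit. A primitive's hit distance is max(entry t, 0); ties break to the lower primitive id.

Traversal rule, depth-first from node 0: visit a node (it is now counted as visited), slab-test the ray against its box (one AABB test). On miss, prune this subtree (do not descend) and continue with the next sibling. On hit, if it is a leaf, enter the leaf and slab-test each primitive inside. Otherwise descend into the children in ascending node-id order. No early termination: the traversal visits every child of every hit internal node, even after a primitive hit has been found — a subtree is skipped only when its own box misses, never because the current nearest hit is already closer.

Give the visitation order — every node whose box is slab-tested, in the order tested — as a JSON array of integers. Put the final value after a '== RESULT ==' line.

Traverse from the root:
N0 x:[2,45/2] y:[10/3,40/3] z:[-14,7/2] -> hit [10/3,7/2], descend [5, 7, 9, 10]
  N5 x:[2,8] y:[10/3,17/3] z:[-6,7/2] -> hit [10/3,7/2], descend [1, 8]
    N1 x:[7/2,8] y:[10/3,5] z:[3/2,7/2] -> hit [7/2,7/2] leaf, test {P4(miss), P7(miss)}
    N8 x:[2,7/2] y:[13/3,17/3] z:[-6,-7/2] -> miss, prune
  N7 x:[3,10] y:[6,40/3] z:[-12,-4] -> miss, prune
  N9 x:[25/2,45/2] y:[11/3,37/3] z:[-11/2,0] -> miss, prune
  N10 x:[11,20] y:[7,10] z:[-14,-7] -> miss, prune

Visited [0, 5, 1, 8, 7, 9, 10]. Tests: 7 box, 1 leaf. Nearest: miss.

== RESULT ==
[0, 5, 1, 8, 7, 9, 10]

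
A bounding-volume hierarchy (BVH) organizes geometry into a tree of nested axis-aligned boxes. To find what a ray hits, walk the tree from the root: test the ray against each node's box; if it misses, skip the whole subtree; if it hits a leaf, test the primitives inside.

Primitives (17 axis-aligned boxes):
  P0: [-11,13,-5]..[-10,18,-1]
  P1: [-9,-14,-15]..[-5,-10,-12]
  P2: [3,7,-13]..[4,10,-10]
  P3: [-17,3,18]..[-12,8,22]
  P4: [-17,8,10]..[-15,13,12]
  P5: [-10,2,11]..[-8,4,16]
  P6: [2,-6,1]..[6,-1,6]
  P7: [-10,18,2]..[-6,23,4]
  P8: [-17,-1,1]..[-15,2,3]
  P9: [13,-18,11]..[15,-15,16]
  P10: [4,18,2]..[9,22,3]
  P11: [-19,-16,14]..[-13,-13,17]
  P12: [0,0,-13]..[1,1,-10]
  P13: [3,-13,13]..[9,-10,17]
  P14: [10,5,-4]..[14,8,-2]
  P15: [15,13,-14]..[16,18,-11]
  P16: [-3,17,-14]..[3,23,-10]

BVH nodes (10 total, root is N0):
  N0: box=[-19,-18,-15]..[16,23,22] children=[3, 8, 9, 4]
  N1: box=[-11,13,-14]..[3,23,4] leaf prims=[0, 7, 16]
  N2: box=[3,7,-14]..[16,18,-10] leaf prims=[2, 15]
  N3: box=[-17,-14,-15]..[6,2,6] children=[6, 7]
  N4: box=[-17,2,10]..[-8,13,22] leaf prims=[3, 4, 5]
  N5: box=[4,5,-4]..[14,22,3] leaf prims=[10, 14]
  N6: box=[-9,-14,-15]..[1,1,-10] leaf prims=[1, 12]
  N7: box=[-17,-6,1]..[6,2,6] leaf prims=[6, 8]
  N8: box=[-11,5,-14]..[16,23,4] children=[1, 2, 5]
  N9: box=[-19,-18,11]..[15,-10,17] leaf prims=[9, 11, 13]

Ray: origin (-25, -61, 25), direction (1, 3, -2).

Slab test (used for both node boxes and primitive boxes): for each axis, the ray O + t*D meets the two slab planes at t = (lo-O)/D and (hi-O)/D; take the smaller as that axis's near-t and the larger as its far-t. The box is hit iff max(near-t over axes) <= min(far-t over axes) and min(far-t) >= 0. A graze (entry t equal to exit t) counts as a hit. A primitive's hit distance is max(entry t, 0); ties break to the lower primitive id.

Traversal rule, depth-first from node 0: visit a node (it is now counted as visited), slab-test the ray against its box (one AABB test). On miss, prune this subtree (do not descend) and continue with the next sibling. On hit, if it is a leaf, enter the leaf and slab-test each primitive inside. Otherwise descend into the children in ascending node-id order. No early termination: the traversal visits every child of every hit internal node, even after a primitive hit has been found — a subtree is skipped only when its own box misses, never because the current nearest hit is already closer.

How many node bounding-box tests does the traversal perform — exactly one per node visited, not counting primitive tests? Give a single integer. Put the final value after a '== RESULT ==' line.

Trace the traversal:
N0 x:[6,41] y:[43/3,28] z:[3/2,20] -> hit [43/3,20], descend [3, 4, 8, 9]
  N3 x:[8,31] y:[47/3,21] z:[19/2,20] -> hit [47/3,20], descend [6, 7]
    N6 x:[16,26] y:[47/3,62/3] z:[35/2,20] -> hit [35/2,20] leaf, test {P1(miss), P12(miss)}
    N7 x:[8,31] y:[55/3,21] z:[19/2,12] -> miss, prune
  N4 x:[8,17] y:[21,74/3] z:[3/2,15/2] -> miss, prune
  N8 x:[14,41] y:[22,28] z:[21/2,39/2] -> miss, prune
  N9 x:[6,40] y:[43/3,17] z:[4,7] -> miss, prune

order=[0, 3, 6, 7, 4, 8, 9]  |boxes|=7  |leaves|=1  hit=miss

== RESULT ==
7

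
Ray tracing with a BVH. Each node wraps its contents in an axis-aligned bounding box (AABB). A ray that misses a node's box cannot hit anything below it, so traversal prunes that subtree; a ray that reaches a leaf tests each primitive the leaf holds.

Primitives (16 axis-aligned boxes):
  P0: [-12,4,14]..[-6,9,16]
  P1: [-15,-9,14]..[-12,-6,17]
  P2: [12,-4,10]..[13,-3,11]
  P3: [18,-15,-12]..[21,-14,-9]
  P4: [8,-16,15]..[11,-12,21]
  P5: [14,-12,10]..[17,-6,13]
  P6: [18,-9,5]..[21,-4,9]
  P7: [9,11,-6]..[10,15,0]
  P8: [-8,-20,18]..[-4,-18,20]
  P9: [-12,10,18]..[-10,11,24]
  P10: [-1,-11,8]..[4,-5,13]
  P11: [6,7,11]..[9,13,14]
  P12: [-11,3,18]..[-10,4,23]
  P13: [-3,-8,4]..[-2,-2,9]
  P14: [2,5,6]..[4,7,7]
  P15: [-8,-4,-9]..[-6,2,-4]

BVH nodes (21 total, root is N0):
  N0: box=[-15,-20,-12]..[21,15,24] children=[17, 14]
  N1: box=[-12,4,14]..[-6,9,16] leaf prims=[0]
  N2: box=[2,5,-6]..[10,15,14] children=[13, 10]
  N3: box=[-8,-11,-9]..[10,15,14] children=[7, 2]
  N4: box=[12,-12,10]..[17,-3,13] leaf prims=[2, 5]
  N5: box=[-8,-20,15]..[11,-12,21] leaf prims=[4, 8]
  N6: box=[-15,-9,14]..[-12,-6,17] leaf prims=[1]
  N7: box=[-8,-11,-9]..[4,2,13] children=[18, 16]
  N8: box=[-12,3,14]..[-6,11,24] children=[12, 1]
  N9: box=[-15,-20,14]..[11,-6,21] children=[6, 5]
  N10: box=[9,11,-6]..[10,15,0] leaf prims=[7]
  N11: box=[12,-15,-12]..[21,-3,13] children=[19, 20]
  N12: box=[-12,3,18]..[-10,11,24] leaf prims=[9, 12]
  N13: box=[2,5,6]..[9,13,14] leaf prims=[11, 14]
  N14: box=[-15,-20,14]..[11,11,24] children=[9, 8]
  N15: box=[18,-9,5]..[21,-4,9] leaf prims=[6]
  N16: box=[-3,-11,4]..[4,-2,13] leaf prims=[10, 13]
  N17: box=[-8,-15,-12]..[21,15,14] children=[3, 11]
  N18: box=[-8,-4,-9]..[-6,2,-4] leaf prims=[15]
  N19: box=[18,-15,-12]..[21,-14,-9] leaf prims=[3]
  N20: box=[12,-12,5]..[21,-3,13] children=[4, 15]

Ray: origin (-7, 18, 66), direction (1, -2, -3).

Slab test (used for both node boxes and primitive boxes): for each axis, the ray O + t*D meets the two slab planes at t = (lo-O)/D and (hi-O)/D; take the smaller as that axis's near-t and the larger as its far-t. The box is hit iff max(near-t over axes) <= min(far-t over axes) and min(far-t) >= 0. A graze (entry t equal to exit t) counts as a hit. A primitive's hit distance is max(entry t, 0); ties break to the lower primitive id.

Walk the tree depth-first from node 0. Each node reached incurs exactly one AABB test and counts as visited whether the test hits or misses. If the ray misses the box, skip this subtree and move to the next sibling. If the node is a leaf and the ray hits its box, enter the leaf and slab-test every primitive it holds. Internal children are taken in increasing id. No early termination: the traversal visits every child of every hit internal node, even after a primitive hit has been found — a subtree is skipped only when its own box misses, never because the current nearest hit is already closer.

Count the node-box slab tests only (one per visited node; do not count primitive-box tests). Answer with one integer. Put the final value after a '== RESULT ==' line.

Trace the traversal:
N0 x:[-8,28] y:[3/2,19] z:[14,26] -> hit [14,19], descend [14, 17]
  N14 x:[-8,18] y:[7/2,19] z:[14,52/3] -> hit [14,52/3], descend [8, 9]
    N8 x:[-5,1] y:[7/2,15/2] z:[14,52/3] -> miss, prune
    N9 x:[-8,18] y:[12,19] z:[15,52/3] -> hit [15,52/3], descend [5, 6]
      N5 x:[-1,18] y:[15,19] z:[15,17] -> hit [15,17] leaf, test {P4@t=15, P8(miss)}
      N6 x:[-8,-5] y:[12,27/2] z:[49/3,52/3] -> miss, prune
  N17 x:[-1,28] y:[3/2,33/2] z:[52/3,26] -> miss, prune

Visited [0, 14, 8, 9, 5, 6, 17]. Tests: 7 box, 1 leaf. Nearest: P4.

== RESULT ==
7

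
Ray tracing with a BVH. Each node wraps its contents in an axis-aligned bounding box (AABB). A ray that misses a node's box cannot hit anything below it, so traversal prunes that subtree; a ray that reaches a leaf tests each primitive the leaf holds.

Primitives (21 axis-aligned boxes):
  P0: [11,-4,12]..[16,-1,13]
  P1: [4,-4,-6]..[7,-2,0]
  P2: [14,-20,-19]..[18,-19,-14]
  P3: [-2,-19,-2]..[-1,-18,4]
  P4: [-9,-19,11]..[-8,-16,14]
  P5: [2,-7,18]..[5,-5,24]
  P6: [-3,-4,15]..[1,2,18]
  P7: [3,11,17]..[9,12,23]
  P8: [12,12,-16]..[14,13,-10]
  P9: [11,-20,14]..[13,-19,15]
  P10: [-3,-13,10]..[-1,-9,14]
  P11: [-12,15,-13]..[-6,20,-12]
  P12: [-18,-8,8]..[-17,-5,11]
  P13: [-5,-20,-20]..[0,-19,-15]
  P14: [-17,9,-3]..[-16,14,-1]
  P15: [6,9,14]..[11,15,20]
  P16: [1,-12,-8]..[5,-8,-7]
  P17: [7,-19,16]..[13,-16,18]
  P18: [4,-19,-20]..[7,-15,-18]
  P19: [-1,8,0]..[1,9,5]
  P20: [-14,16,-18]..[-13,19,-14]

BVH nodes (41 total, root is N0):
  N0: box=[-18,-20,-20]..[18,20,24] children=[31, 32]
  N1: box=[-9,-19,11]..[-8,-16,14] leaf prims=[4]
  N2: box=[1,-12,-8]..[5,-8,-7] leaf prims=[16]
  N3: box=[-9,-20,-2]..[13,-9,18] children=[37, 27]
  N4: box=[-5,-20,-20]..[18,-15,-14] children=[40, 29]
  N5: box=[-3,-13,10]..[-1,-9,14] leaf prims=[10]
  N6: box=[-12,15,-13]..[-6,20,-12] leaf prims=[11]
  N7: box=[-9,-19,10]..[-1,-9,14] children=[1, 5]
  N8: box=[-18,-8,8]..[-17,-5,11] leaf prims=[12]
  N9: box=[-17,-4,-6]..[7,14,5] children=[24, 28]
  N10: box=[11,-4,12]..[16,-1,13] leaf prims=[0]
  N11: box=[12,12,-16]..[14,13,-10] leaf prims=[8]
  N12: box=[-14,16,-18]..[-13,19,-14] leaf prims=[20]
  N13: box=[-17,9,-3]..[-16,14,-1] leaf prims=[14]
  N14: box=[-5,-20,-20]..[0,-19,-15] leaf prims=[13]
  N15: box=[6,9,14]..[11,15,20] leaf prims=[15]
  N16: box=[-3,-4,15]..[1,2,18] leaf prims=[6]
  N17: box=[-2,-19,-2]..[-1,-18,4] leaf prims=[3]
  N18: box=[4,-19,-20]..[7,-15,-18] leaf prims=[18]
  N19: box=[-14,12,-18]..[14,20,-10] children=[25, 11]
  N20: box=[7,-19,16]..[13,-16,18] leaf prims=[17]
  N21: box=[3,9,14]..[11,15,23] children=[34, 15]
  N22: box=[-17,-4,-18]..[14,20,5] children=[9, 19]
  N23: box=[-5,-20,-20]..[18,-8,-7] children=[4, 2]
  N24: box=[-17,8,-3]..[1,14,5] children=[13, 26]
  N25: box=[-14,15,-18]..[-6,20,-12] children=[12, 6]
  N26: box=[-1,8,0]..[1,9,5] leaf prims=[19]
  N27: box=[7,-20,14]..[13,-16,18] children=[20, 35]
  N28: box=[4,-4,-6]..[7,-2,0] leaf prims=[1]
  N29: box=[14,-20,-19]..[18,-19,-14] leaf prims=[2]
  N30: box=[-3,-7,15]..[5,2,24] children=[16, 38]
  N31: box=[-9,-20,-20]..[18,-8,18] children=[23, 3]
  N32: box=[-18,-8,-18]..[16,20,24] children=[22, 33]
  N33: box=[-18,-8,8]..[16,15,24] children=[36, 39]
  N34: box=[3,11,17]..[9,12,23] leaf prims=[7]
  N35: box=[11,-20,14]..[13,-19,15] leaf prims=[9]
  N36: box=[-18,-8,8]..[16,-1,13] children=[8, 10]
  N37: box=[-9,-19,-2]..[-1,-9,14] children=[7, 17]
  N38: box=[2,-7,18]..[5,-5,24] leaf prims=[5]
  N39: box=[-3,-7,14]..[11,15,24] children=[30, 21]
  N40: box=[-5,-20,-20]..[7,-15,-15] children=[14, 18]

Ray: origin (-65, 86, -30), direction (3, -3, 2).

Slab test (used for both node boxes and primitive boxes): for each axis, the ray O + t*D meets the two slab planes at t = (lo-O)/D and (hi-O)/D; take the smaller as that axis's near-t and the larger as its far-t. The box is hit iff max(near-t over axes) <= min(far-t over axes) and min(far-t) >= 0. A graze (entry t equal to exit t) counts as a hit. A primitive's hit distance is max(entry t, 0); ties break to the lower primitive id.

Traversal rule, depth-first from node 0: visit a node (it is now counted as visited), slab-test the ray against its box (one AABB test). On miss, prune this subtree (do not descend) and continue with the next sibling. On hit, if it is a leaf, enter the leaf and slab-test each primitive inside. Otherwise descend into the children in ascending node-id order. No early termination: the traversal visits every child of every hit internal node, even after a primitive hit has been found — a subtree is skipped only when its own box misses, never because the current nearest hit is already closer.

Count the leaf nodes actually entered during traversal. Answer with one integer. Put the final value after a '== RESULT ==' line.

Traverse from the root:
N0 x:[47/3,83/3] y:[22,106/3] z:[5,27] -> hit [22,27], descend [31, 32]
  N31 x:[56/3,83/3] y:[94/3,106/3] z:[5,24] -> miss, prune
  N32 x:[47/3,27] y:[22,94/3] z:[6,27] -> hit [22,27], descend [22, 33]
    N22 x:[16,79/3] y:[22,30] z:[6,35/2] -> miss, prune
    N33 x:[47/3,27] y:[71/3,94/3] z:[19,27] -> hit [71/3,27], descend [36, 39]
      N36 x:[47/3,27] y:[29,94/3] z:[19,43/2] -> miss, prune
      N39 x:[62/3,76/3] y:[71/3,31] z:[22,27] -> hit [71/3,76/3], descend [21, 30]
        N21 x:[68/3,76/3] y:[71/3,77/3] z:[22,53/2] -> hit [71/3,76/3], descend [15, 34]
          N15 x:[71/3,76/3] y:[71/3,77/3] z:[22,25] -> hit [71/3,25] leaf, test {P15@t=71/3}
          N34 x:[68/3,74/3] y:[74/3,25] z:[47/2,53/2] -> hit [74/3,74/3] leaf, test {P7@t=74/3}
        N30 x:[62/3,70/3] y:[28,31] z:[45/2,27] -> miss, prune

Summary -> nodes [0, 31, 32, 22, 33, 36, 39, 21, 15, 34, 30]; box-tests=11; leaf-entries=2; first=P15

== RESULT ==
2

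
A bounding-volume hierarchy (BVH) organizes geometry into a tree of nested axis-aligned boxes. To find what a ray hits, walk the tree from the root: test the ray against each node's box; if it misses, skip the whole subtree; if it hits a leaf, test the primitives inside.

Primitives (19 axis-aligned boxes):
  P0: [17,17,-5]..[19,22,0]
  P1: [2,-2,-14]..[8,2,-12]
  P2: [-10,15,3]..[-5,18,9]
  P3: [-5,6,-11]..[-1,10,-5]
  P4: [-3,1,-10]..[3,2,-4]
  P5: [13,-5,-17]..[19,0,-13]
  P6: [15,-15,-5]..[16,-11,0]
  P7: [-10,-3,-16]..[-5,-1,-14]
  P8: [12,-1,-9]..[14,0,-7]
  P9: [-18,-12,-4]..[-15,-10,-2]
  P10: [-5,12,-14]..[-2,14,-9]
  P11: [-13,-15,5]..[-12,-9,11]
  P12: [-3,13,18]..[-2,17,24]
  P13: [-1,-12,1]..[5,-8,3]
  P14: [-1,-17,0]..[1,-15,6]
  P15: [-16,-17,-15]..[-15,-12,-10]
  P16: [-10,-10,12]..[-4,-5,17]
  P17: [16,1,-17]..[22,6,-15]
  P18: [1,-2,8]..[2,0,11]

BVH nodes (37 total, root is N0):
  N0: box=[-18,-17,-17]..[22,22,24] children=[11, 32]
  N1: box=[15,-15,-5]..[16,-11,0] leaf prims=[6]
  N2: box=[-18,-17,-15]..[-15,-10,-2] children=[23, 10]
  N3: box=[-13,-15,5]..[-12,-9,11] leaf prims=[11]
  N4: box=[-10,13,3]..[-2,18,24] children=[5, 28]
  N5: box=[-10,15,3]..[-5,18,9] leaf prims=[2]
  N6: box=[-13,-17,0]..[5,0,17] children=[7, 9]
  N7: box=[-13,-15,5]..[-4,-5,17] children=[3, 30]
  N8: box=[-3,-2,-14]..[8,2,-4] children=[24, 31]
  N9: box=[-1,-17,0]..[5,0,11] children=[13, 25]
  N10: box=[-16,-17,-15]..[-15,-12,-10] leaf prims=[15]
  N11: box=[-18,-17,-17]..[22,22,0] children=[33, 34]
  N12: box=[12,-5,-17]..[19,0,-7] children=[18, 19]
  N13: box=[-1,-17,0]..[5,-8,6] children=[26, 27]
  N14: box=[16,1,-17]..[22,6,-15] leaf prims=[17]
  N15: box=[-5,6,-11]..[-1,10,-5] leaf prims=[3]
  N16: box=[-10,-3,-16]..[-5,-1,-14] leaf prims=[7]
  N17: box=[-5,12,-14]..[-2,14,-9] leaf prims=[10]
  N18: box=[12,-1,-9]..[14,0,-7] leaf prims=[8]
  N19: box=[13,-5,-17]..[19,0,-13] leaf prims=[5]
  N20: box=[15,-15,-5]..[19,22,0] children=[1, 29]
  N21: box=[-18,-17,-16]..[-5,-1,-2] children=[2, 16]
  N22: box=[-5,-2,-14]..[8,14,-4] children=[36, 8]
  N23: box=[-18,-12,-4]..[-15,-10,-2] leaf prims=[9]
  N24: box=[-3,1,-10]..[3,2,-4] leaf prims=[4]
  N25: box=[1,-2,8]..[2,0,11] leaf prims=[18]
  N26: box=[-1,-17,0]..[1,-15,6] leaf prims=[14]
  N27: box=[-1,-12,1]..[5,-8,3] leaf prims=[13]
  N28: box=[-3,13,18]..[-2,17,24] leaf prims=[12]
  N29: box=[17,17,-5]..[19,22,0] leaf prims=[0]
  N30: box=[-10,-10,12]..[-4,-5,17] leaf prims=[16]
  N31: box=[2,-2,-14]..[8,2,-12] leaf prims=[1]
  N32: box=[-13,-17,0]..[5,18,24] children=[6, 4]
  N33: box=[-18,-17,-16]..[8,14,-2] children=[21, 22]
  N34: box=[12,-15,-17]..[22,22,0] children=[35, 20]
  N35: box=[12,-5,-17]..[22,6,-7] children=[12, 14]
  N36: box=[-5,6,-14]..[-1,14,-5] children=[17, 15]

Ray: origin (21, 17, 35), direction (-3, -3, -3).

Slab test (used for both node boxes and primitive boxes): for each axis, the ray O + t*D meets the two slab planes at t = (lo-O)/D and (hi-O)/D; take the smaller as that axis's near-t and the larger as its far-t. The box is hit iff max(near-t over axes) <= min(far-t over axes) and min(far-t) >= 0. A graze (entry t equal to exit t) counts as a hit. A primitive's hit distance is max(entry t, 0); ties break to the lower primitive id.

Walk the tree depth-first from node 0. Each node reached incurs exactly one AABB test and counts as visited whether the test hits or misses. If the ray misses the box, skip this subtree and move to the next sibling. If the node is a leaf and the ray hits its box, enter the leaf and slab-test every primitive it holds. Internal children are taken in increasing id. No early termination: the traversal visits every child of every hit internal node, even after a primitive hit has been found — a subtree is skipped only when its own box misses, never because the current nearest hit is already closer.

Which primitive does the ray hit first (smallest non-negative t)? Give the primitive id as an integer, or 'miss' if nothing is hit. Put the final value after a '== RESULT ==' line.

Trace the traversal:
N0 x:[-1/3,13] y:[-5/3,34/3] z:[11/3,52/3] -> hit [11/3,34/3], descend [11, 32]
  N11 x:[-1/3,13] y:[-5/3,34/3] z:[35/3,52/3] -> miss, prune
  N32 x:[16/3,34/3] y:[-1/3,34/3] z:[11/3,35/3] -> hit [16/3,34/3], descend [4, 6]
    N4 x:[23/3,31/3] y:[-1/3,4/3] z:[11/3,32/3] -> miss, prune
    N6 x:[16/3,34/3] y:[17/3,34/3] z:[6,35/3] -> hit [6,34/3], descend [7, 9]
      N7 x:[25/3,34/3] y:[22/3,32/3] z:[6,10] -> hit [25/3,10], descend [3, 30]
        N3 x:[11,34/3] y:[26/3,32/3] z:[8,10] -> miss, prune
        N30 x:[25/3,31/3] y:[22/3,9] z:[6,23/3] -> miss, prune
      N9 x:[16/3,22/3] y:[17/3,34/3] z:[8,35/3] -> miss, prune

Visited [0, 11, 32, 4, 6, 7, 3, 30, 9]. Tests: 9 box, 0 leaf. Nearest: miss.

== RESULT ==
miss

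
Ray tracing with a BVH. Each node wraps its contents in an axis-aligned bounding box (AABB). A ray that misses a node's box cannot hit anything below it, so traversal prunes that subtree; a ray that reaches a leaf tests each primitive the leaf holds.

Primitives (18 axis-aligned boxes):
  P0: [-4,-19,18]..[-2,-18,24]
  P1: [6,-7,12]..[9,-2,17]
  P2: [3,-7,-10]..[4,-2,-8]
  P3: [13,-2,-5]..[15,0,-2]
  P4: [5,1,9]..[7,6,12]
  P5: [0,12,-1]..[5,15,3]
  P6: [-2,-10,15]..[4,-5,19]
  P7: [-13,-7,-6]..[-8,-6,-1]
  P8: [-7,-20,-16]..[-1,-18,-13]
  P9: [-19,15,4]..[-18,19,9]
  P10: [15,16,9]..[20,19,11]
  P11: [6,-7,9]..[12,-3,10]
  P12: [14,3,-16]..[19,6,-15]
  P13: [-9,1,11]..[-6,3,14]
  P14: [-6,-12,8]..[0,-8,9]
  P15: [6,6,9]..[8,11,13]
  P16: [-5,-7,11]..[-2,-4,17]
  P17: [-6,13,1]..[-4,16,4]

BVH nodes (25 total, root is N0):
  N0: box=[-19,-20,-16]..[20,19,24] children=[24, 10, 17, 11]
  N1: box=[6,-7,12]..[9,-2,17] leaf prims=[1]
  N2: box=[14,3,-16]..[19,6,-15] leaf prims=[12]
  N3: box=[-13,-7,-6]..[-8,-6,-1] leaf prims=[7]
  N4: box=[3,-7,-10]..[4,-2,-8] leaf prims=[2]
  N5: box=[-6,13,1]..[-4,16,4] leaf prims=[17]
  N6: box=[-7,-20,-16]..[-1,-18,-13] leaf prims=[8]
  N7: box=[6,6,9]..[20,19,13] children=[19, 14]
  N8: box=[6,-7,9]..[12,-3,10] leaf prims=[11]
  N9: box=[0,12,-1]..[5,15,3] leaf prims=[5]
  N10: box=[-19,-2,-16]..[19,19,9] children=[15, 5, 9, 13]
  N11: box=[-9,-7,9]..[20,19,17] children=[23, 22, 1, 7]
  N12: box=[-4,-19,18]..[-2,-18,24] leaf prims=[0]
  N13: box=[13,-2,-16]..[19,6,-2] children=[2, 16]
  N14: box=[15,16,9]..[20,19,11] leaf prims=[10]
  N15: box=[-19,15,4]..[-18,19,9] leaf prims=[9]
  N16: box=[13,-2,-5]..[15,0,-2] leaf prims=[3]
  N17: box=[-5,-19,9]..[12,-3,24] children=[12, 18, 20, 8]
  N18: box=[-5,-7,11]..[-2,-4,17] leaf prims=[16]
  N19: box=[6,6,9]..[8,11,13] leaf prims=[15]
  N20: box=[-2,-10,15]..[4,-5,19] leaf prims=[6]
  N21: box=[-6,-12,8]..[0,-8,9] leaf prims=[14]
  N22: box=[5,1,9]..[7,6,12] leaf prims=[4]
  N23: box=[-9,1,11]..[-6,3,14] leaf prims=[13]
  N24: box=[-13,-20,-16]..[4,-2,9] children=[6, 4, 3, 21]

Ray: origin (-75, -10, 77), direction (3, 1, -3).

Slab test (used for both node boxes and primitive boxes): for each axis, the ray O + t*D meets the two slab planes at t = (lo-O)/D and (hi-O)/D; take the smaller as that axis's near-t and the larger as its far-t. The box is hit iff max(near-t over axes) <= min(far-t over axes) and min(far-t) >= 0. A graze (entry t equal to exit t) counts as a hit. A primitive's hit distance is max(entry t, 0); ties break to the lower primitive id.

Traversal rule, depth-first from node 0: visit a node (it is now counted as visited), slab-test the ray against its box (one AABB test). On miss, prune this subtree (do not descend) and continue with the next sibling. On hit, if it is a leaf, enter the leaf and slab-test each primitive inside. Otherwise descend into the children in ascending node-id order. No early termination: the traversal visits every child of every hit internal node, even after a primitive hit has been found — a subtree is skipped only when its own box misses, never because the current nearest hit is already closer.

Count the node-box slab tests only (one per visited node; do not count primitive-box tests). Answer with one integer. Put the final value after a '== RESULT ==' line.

Traverse from the root:
N0 x:[56/3,95/3] y:[-10,29] z:[53/3,31] -> hit [56/3,29], descend [10, 11, 17, 24]
  N10 x:[56/3,94/3] y:[8,29] z:[68/3,31] -> hit [68/3,29], descend [5, 9, 13, 15]
    N5 x:[23,71/3] y:[23,26] z:[73/3,76/3] -> miss, prune
    N9 x:[25,80/3] y:[22,25] z:[74/3,26] -> hit [25,25] leaf, test {P5@t=25}
    N13 x:[88/3,94/3] y:[8,16] z:[79/3,31] -> miss, prune
    N15 x:[56/3,19] y:[25,29] z:[68/3,73/3] -> miss, prune
  N11 x:[22,95/3] y:[3,29] z:[20,68/3] -> hit [22,68/3], descend [1, 7, 22, 23]
    N1 x:[27,28] y:[3,8] z:[20,65/3] -> miss, prune
    N7 x:[27,95/3] y:[16,29] z:[64/3,68/3] -> miss, prune
    N22 x:[80/3,82/3] y:[11,16] z:[65/3,68/3] -> miss, prune
    N23 x:[22,23] y:[11,13] z:[21,22] -> miss, prune
  N17 x:[70/3,29] y:[-9,7] z:[53/3,68/3] -> miss, prune
  N24 x:[62/3,79/3] y:[-10,8] z:[68/3,31] -> miss, prune

order=[0, 10, 5, 9, 13, 15, 11, 1, 7, 22, 23, 17, 24]  |boxes|=13  |leaves|=1  hit=P5

== RESULT ==
13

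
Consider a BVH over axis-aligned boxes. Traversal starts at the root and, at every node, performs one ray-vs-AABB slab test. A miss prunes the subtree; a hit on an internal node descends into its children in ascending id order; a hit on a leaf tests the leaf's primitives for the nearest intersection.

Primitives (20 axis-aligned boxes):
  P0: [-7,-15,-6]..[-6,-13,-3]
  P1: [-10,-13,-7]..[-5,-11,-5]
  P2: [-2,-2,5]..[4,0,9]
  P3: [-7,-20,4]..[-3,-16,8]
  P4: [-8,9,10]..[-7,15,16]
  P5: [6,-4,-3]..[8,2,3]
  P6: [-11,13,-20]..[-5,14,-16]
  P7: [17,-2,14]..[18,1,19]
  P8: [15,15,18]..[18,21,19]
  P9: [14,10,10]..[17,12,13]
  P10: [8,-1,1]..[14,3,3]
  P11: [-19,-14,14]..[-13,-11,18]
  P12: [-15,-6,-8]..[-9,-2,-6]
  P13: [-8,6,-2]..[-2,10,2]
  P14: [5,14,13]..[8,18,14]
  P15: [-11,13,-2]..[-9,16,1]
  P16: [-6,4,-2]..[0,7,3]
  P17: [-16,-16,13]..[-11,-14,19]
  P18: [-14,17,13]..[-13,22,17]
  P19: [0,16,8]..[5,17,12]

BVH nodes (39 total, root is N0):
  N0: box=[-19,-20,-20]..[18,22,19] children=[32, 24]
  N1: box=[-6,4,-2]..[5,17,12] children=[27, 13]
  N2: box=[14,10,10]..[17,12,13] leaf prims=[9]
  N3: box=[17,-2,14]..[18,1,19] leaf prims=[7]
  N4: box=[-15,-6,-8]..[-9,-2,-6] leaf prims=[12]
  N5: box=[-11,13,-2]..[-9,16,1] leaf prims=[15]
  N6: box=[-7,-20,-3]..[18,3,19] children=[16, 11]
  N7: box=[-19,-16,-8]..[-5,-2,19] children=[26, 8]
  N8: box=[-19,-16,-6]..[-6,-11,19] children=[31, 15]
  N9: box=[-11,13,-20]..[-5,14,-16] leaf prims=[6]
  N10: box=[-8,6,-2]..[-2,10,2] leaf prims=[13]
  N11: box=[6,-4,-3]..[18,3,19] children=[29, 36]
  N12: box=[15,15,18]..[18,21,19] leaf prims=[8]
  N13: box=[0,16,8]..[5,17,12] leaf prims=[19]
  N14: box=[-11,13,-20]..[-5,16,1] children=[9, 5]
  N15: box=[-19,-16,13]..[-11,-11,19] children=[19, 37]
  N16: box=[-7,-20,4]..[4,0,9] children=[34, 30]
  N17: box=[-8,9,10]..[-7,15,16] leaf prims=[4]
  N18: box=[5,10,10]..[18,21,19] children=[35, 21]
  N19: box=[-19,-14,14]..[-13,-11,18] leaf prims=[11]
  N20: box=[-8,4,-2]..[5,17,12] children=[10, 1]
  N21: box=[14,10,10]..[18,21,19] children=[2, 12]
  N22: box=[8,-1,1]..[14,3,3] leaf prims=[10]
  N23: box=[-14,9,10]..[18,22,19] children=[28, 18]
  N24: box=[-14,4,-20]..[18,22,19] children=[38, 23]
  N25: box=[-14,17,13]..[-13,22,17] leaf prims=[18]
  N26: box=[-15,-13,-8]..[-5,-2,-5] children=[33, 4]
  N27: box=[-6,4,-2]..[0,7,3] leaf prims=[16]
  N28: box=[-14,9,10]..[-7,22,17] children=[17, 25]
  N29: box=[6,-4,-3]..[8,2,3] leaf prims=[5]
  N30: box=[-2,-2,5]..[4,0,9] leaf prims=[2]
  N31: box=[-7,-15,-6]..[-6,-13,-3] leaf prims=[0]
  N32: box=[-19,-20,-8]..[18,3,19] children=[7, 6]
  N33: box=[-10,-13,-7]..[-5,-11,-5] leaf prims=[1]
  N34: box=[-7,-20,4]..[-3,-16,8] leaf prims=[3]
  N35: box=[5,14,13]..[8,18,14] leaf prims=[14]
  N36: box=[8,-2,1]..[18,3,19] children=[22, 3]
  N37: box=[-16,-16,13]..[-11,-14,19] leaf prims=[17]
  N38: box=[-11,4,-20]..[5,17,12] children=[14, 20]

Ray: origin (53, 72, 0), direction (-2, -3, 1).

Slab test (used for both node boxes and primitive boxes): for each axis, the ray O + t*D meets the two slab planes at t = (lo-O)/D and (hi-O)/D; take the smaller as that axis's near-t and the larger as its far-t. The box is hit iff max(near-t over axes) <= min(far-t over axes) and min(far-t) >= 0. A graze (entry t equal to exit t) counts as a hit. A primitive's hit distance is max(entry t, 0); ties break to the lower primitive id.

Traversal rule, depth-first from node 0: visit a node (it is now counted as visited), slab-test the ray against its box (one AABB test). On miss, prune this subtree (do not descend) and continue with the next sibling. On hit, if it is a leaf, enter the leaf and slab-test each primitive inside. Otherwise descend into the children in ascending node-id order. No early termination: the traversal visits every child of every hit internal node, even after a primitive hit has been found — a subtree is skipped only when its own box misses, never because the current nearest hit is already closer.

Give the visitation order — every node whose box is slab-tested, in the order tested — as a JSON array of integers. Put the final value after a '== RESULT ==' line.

Trace the traversal:
N0 x:[35/2,36] y:[50/3,92/3] z:[-20,19] -> hit [35/2,19], descend [24, 32]
  N24 x:[35/2,67/2] y:[50/3,68/3] z:[-20,19] -> hit [35/2,19], descend [23, 38]
    N23 x:[35/2,67/2] y:[50/3,21] z:[10,19] -> hit [35/2,19], descend [18, 28]
      N18 x:[35/2,24] y:[17,62/3] z:[10,19] -> hit [35/2,19], descend [21, 35]
        N21 x:[35/2,39/2] y:[17,62/3] z:[10,19] -> hit [35/2,19], descend [2, 12]
          N2 x:[18,39/2] y:[20,62/3] z:[10,13] -> miss, prune
          N12 x:[35/2,19] y:[17,19] z:[18,19] -> hit [18,19] leaf, test {P8@t=18}
        N35 x:[45/2,24] y:[18,58/3] z:[13,14] -> miss, prune
      N28 x:[30,67/2] y:[50/3,21] z:[10,17] -> miss, prune
    N38 x:[24,32] y:[55/3,68/3] z:[-20,12] -> miss, prune
  N32 x:[35/2,36] y:[23,92/3] z:[-8,19] -> miss, prune

11 AABB tests over nodes [0, 24, 23, 18, 21, 2, 12, 35, 28, 38, 32]; 1 leaf entered; closest P8.

== RESULT ==
[0, 24, 23, 18, 21, 2, 12, 35, 28, 38, 32]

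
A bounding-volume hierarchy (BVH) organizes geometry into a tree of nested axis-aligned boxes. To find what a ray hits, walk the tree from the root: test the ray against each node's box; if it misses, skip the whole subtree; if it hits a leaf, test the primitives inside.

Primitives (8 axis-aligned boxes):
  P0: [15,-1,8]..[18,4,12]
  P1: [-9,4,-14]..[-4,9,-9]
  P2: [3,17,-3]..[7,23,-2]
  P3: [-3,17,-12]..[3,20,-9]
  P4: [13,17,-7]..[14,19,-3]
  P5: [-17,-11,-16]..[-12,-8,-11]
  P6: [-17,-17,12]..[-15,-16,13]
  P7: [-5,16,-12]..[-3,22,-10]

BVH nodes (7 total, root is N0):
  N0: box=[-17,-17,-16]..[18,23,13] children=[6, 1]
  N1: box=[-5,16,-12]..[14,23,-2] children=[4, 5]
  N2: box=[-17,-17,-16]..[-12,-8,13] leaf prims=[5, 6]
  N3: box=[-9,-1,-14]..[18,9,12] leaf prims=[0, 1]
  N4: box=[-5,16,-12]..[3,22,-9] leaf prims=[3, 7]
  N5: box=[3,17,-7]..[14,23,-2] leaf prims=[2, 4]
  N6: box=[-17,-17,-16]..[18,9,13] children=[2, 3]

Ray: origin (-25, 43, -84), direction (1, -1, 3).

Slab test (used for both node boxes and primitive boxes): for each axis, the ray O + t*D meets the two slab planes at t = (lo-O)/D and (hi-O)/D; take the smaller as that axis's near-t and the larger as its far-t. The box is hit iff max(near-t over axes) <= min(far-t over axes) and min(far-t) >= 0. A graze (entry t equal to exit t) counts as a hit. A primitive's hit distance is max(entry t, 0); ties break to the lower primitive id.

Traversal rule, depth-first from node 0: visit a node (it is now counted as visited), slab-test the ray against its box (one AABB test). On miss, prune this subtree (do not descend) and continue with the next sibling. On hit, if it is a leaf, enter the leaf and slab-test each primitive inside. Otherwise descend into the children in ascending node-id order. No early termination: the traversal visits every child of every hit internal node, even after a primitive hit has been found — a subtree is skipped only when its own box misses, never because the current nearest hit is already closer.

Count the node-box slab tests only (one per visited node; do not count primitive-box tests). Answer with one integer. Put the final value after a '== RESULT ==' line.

Trace the traversal:
N0 x:[8,43] y:[20,60] z:[68/3,97/3] -> hit [68/3,97/3], descend [1, 6]
  N1 x:[20,39] y:[20,27] z:[24,82/3] -> hit [24,27], descend [4, 5]
    N4 x:[20,28] y:[21,27] z:[24,25] -> hit [24,25] leaf, test {P3@t=24, P7(miss)}
    N5 x:[28,39] y:[20,26] z:[77/3,82/3] -> miss, prune
  N6 x:[8,43] y:[34,60] z:[68/3,97/3] -> miss, prune

Visited [0, 1, 4, 5, 6]. Tests: 5 box, 1 leaf. Nearest: P3.

== RESULT ==
5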